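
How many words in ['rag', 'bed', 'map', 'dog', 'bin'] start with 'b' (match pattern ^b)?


Pattern ^b anchors to start of word. Check which words begin with 'b':
  'rag' -> no
  'bed' -> MATCH (starts with 'b')
  'map' -> no
  'dog' -> no
  'bin' -> MATCH (starts with 'b')
Matching words: ['bed', 'bin']
Count: 2

2


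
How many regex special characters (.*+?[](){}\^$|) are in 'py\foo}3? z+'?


Regex special characters are: . * + ? [ ] ( ) { } \ ^ $ |
Scanning 'py\foo}3? z+':
  pos 2: '\' -> SPECIAL
  pos 6: '}' -> SPECIAL
  pos 8: '?' -> SPECIAL
  pos 11: '+' -> SPECIAL
Special chars found: ['\\', '}', '?', '+']
Total: 4

4


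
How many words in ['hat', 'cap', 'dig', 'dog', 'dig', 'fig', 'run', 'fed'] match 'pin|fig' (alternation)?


Alternation 'pin|fig' matches either 'pin' or 'fig'.
Checking each word:
  'hat' -> no
  'cap' -> no
  'dig' -> no
  'dog' -> no
  'dig' -> no
  'fig' -> MATCH
  'run' -> no
  'fed' -> no
Matches: ['fig']
Count: 1

1


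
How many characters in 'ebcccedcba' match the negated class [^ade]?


Negated class [^ade] matches any char NOT in {a, d, e}
Scanning 'ebcccedcba':
  pos 0: 'e' -> no (excluded)
  pos 1: 'b' -> MATCH
  pos 2: 'c' -> MATCH
  pos 3: 'c' -> MATCH
  pos 4: 'c' -> MATCH
  pos 5: 'e' -> no (excluded)
  pos 6: 'd' -> no (excluded)
  pos 7: 'c' -> MATCH
  pos 8: 'b' -> MATCH
  pos 9: 'a' -> no (excluded)
Total matches: 6

6


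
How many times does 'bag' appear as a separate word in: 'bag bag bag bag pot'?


Scanning each word for exact match 'bag':
  Word 1: 'bag' -> MATCH
  Word 2: 'bag' -> MATCH
  Word 3: 'bag' -> MATCH
  Word 4: 'bag' -> MATCH
  Word 5: 'pot' -> no
Total matches: 4

4


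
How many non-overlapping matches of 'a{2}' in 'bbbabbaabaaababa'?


Pattern 'a{2}' matches exactly 2 consecutive a's (greedy, non-overlapping).
String: 'bbbabbaabaaababa'
Scanning for runs of a's:
  Run at pos 3: 'a' (length 1) -> 0 match(es)
  Run at pos 6: 'aa' (length 2) -> 1 match(es)
  Run at pos 9: 'aaa' (length 3) -> 1 match(es)
  Run at pos 13: 'a' (length 1) -> 0 match(es)
  Run at pos 15: 'a' (length 1) -> 0 match(es)
Matches found: ['aa', 'aa']
Total: 2

2


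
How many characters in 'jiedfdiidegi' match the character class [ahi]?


Character class [ahi] matches any of: {a, h, i}
Scanning string 'jiedfdiidegi' character by character:
  pos 0: 'j' -> no
  pos 1: 'i' -> MATCH
  pos 2: 'e' -> no
  pos 3: 'd' -> no
  pos 4: 'f' -> no
  pos 5: 'd' -> no
  pos 6: 'i' -> MATCH
  pos 7: 'i' -> MATCH
  pos 8: 'd' -> no
  pos 9: 'e' -> no
  pos 10: 'g' -> no
  pos 11: 'i' -> MATCH
Total matches: 4

4


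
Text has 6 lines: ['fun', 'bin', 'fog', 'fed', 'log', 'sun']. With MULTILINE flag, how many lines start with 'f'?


With MULTILINE flag, ^ matches the start of each line.
Lines: ['fun', 'bin', 'fog', 'fed', 'log', 'sun']
Checking which lines start with 'f':
  Line 1: 'fun' -> MATCH
  Line 2: 'bin' -> no
  Line 3: 'fog' -> MATCH
  Line 4: 'fed' -> MATCH
  Line 5: 'log' -> no
  Line 6: 'sun' -> no
Matching lines: ['fun', 'fog', 'fed']
Count: 3

3


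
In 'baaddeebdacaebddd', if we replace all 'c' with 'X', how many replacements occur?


re.sub('c', 'X', text) replaces every occurrence of 'c' with 'X'.
Text: 'baaddeebdacaebddd'
Scanning for 'c':
  pos 10: 'c' -> replacement #1
Total replacements: 1

1


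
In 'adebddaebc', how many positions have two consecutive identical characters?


Looking for consecutive identical characters in 'adebddaebc':
  pos 0-1: 'a' vs 'd' -> different
  pos 1-2: 'd' vs 'e' -> different
  pos 2-3: 'e' vs 'b' -> different
  pos 3-4: 'b' vs 'd' -> different
  pos 4-5: 'd' vs 'd' -> MATCH ('dd')
  pos 5-6: 'd' vs 'a' -> different
  pos 6-7: 'a' vs 'e' -> different
  pos 7-8: 'e' vs 'b' -> different
  pos 8-9: 'b' vs 'c' -> different
Consecutive identical pairs: ['dd']
Count: 1

1


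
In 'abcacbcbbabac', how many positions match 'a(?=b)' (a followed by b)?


Lookahead 'a(?=b)' matches 'a' only when followed by 'b'.
String: 'abcacbcbbabac'
Checking each position where char is 'a':
  pos 0: 'a' -> MATCH (next='b')
  pos 3: 'a' -> no (next='c')
  pos 9: 'a' -> MATCH (next='b')
  pos 11: 'a' -> no (next='c')
Matching positions: [0, 9]
Count: 2

2


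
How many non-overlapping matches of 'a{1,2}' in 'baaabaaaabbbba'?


Pattern 'a{1,2}' matches between 1 and 2 consecutive a's (greedy).
String: 'baaabaaaabbbba'
Finding runs of a's and applying greedy matching:
  Run at pos 1: 'aaa' (length 3)
  Run at pos 5: 'aaaa' (length 4)
  Run at pos 13: 'a' (length 1)
Matches: ['aa', 'a', 'aa', 'aa', 'a']
Count: 5

5


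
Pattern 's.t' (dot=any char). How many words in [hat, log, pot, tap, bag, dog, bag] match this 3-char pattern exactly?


Pattern 's.t' means: starts with 's', any single char, ends with 't'.
Checking each word (must be exactly 3 chars):
  'hat' (len=3): no
  'log' (len=3): no
  'pot' (len=3): no
  'tap' (len=3): no
  'bag' (len=3): no
  'dog' (len=3): no
  'bag' (len=3): no
Matching words: []
Total: 0

0


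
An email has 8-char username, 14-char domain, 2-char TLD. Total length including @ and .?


An email address has format: username@domain.tld
Username length: 8
'@' character: 1
Domain length: 14
'.' character: 1
TLD length: 2
Total = 8 + 1 + 14 + 1 + 2 = 26

26


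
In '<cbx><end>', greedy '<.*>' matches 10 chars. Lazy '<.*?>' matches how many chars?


Greedy '<.*>' tries to match as MUCH as possible.
Lazy '<.*?>' tries to match as LITTLE as possible.

String: '<cbx><end>'
Greedy '<.*>' starts at first '<' and extends to the LAST '>': '<cbx><end>' (10 chars)
Lazy '<.*?>' starts at first '<' and stops at the FIRST '>': '<cbx>' (5 chars)

5


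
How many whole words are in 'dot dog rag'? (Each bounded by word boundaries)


Word boundaries (\b) mark the start/end of each word.
Text: 'dot dog rag'
Splitting by whitespace:
  Word 1: 'dot'
  Word 2: 'dog'
  Word 3: 'rag'
Total whole words: 3

3


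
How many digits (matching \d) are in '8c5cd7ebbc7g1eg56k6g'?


\d matches any digit 0-9.
Scanning '8c5cd7ebbc7g1eg56k6g':
  pos 0: '8' -> DIGIT
  pos 2: '5' -> DIGIT
  pos 5: '7' -> DIGIT
  pos 10: '7' -> DIGIT
  pos 12: '1' -> DIGIT
  pos 15: '5' -> DIGIT
  pos 16: '6' -> DIGIT
  pos 18: '6' -> DIGIT
Digits found: ['8', '5', '7', '7', '1', '5', '6', '6']
Total: 8

8


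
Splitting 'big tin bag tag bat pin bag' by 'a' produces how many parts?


Splitting by 'a' breaks the string at each occurrence of the separator.
Text: 'big tin bag tag bat pin bag'
Parts after split:
  Part 1: 'big tin b'
  Part 2: 'g t'
  Part 3: 'g b'
  Part 4: 't pin b'
  Part 5: 'g'
Total parts: 5

5


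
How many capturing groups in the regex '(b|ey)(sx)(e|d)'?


To count capturing groups, count each '(' that starts a group.
Pattern: '(b|ey)(sx)(e|d)'
Walking through the pattern:
  Position 0: '(' -> group #1
  Position 6: '(' -> group #2
  Position 10: '(' -> group #3
Total capturing groups: 3

3


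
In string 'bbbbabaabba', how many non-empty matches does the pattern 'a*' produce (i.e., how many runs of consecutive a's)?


Pattern 'a*' matches zero or more a's. We want non-empty runs of consecutive a's.
String: 'bbbbabaabba'
Walking through the string to find runs of a's:
  Run 1: positions 4-4 -> 'a'
  Run 2: positions 6-7 -> 'aa'
  Run 3: positions 10-10 -> 'a'
Non-empty runs found: ['a', 'aa', 'a']
Count: 3

3


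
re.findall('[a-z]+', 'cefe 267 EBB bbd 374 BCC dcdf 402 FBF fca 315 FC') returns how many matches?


Pattern '[a-z]+' finds one or more lowercase letters.
Text: 'cefe 267 EBB bbd 374 BCC dcdf 402 FBF fca 315 FC'
Scanning for matches:
  Match 1: 'cefe'
  Match 2: 'bbd'
  Match 3: 'dcdf'
  Match 4: 'fca'
Total matches: 4

4


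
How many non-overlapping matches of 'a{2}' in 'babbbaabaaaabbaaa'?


Pattern 'a{2}' matches exactly 2 consecutive a's (greedy, non-overlapping).
String: 'babbbaabaaaabbaaa'
Scanning for runs of a's:
  Run at pos 1: 'a' (length 1) -> 0 match(es)
  Run at pos 5: 'aa' (length 2) -> 1 match(es)
  Run at pos 8: 'aaaa' (length 4) -> 2 match(es)
  Run at pos 14: 'aaa' (length 3) -> 1 match(es)
Matches found: ['aa', 'aa', 'aa', 'aa']
Total: 4

4


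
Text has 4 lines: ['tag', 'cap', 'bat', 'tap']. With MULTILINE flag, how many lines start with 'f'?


With MULTILINE flag, ^ matches the start of each line.
Lines: ['tag', 'cap', 'bat', 'tap']
Checking which lines start with 'f':
  Line 1: 'tag' -> no
  Line 2: 'cap' -> no
  Line 3: 'bat' -> no
  Line 4: 'tap' -> no
Matching lines: []
Count: 0

0


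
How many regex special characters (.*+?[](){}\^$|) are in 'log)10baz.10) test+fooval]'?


Regex special characters are: . * + ? [ ] ( ) { } \ ^ $ |
Scanning 'log)10baz.10) test+fooval]':
  pos 3: ')' -> SPECIAL
  pos 9: '.' -> SPECIAL
  pos 12: ')' -> SPECIAL
  pos 18: '+' -> SPECIAL
  pos 25: ']' -> SPECIAL
Special chars found: [')', '.', ')', '+', ']']
Total: 5

5


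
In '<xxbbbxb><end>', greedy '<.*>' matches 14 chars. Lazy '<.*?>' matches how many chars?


Greedy '<.*>' tries to match as MUCH as possible.
Lazy '<.*?>' tries to match as LITTLE as possible.

String: '<xxbbbxb><end>'
Greedy '<.*>' starts at first '<' and extends to the LAST '>': '<xxbbbxb><end>' (14 chars)
Lazy '<.*?>' starts at first '<' and stops at the FIRST '>': '<xxbbbxb>' (9 chars)

9


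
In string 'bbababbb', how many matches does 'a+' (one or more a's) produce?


Pattern 'a+' matches one or more consecutive a's.
String: 'bbababbb'
Scanning for runs of a:
  Match 1: 'a' (length 1)
  Match 2: 'a' (length 1)
Total matches: 2

2


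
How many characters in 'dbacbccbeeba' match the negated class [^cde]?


Negated class [^cde] matches any char NOT in {c, d, e}
Scanning 'dbacbccbeeba':
  pos 0: 'd' -> no (excluded)
  pos 1: 'b' -> MATCH
  pos 2: 'a' -> MATCH
  pos 3: 'c' -> no (excluded)
  pos 4: 'b' -> MATCH
  pos 5: 'c' -> no (excluded)
  pos 6: 'c' -> no (excluded)
  pos 7: 'b' -> MATCH
  pos 8: 'e' -> no (excluded)
  pos 9: 'e' -> no (excluded)
  pos 10: 'b' -> MATCH
  pos 11: 'a' -> MATCH
Total matches: 6

6


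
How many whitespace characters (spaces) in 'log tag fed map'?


\s matches whitespace characters (spaces, tabs, etc.).
Text: 'log tag fed map'
This text has 4 words separated by spaces.
Number of spaces = number of words - 1 = 4 - 1 = 3

3


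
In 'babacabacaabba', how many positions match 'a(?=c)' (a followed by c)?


Lookahead 'a(?=c)' matches 'a' only when followed by 'c'.
String: 'babacabacaabba'
Checking each position where char is 'a':
  pos 1: 'a' -> no (next='b')
  pos 3: 'a' -> MATCH (next='c')
  pos 5: 'a' -> no (next='b')
  pos 7: 'a' -> MATCH (next='c')
  pos 9: 'a' -> no (next='a')
  pos 10: 'a' -> no (next='b')
Matching positions: [3, 7]
Count: 2

2


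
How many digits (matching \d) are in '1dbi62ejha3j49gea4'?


\d matches any digit 0-9.
Scanning '1dbi62ejha3j49gea4':
  pos 0: '1' -> DIGIT
  pos 4: '6' -> DIGIT
  pos 5: '2' -> DIGIT
  pos 10: '3' -> DIGIT
  pos 12: '4' -> DIGIT
  pos 13: '9' -> DIGIT
  pos 17: '4' -> DIGIT
Digits found: ['1', '6', '2', '3', '4', '9', '4']
Total: 7

7


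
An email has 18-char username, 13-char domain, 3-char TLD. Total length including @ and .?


An email address has format: username@domain.tld
Username length: 18
'@' character: 1
Domain length: 13
'.' character: 1
TLD length: 3
Total = 18 + 1 + 13 + 1 + 3 = 36

36


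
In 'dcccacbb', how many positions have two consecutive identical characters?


Looking for consecutive identical characters in 'dcccacbb':
  pos 0-1: 'd' vs 'c' -> different
  pos 1-2: 'c' vs 'c' -> MATCH ('cc')
  pos 2-3: 'c' vs 'c' -> MATCH ('cc')
  pos 3-4: 'c' vs 'a' -> different
  pos 4-5: 'a' vs 'c' -> different
  pos 5-6: 'c' vs 'b' -> different
  pos 6-7: 'b' vs 'b' -> MATCH ('bb')
Consecutive identical pairs: ['cc', 'cc', 'bb']
Count: 3

3


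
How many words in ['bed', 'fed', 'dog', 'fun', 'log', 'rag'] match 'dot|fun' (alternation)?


Alternation 'dot|fun' matches either 'dot' or 'fun'.
Checking each word:
  'bed' -> no
  'fed' -> no
  'dog' -> no
  'fun' -> MATCH
  'log' -> no
  'rag' -> no
Matches: ['fun']
Count: 1

1


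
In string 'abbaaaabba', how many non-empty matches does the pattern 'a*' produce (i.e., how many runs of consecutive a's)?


Pattern 'a*' matches zero or more a's. We want non-empty runs of consecutive a's.
String: 'abbaaaabba'
Walking through the string to find runs of a's:
  Run 1: positions 0-0 -> 'a'
  Run 2: positions 3-6 -> 'aaaa'
  Run 3: positions 9-9 -> 'a'
Non-empty runs found: ['a', 'aaaa', 'a']
Count: 3

3


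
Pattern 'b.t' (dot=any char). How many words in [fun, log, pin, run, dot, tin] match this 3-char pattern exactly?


Pattern 'b.t' means: starts with 'b', any single char, ends with 't'.
Checking each word (must be exactly 3 chars):
  'fun' (len=3): no
  'log' (len=3): no
  'pin' (len=3): no
  'run' (len=3): no
  'dot' (len=3): no
  'tin' (len=3): no
Matching words: []
Total: 0

0


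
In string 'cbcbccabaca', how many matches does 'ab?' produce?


Pattern 'ab?' matches 'a' optionally followed by 'b'.
String: 'cbcbccabaca'
Scanning left to right for 'a' then checking next char:
  Match 1: 'ab' (a followed by b)
  Match 2: 'a' (a not followed by b)
  Match 3: 'a' (a not followed by b)
Total matches: 3

3


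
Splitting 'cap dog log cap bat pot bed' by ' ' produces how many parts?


Splitting by ' ' breaks the string at each occurrence of the separator.
Text: 'cap dog log cap bat pot bed'
Parts after split:
  Part 1: 'cap'
  Part 2: 'dog'
  Part 3: 'log'
  Part 4: 'cap'
  Part 5: 'bat'
  Part 6: 'pot'
  Part 7: 'bed'
Total parts: 7

7


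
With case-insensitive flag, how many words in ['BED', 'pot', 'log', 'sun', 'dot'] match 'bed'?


Case-insensitive matching: compare each word's lowercase form to 'bed'.
  'BED' -> lower='bed' -> MATCH
  'pot' -> lower='pot' -> no
  'log' -> lower='log' -> no
  'sun' -> lower='sun' -> no
  'dot' -> lower='dot' -> no
Matches: ['BED']
Count: 1

1


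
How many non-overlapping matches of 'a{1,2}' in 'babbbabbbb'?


Pattern 'a{1,2}' matches between 1 and 2 consecutive a's (greedy).
String: 'babbbabbbb'
Finding runs of a's and applying greedy matching:
  Run at pos 1: 'a' (length 1)
  Run at pos 5: 'a' (length 1)
Matches: ['a', 'a']
Count: 2

2


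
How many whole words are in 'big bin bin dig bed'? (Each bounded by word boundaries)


Word boundaries (\b) mark the start/end of each word.
Text: 'big bin bin dig bed'
Splitting by whitespace:
  Word 1: 'big'
  Word 2: 'bin'
  Word 3: 'bin'
  Word 4: 'dig'
  Word 5: 'bed'
Total whole words: 5

5


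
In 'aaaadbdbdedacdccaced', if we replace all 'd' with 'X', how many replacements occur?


re.sub('d', 'X', text) replaces every occurrence of 'd' with 'X'.
Text: 'aaaadbdbdedacdccaced'
Scanning for 'd':
  pos 4: 'd' -> replacement #1
  pos 6: 'd' -> replacement #2
  pos 8: 'd' -> replacement #3
  pos 10: 'd' -> replacement #4
  pos 13: 'd' -> replacement #5
  pos 19: 'd' -> replacement #6
Total replacements: 6

6


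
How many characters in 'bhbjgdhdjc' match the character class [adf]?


Character class [adf] matches any of: {a, d, f}
Scanning string 'bhbjgdhdjc' character by character:
  pos 0: 'b' -> no
  pos 1: 'h' -> no
  pos 2: 'b' -> no
  pos 3: 'j' -> no
  pos 4: 'g' -> no
  pos 5: 'd' -> MATCH
  pos 6: 'h' -> no
  pos 7: 'd' -> MATCH
  pos 8: 'j' -> no
  pos 9: 'c' -> no
Total matches: 2

2


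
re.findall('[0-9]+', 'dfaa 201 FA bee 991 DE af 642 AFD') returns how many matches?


Pattern '[0-9]+' finds one or more digits.
Text: 'dfaa 201 FA bee 991 DE af 642 AFD'
Scanning for matches:
  Match 1: '201'
  Match 2: '991'
  Match 3: '642'
Total matches: 3

3


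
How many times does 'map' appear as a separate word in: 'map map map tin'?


Scanning each word for exact match 'map':
  Word 1: 'map' -> MATCH
  Word 2: 'map' -> MATCH
  Word 3: 'map' -> MATCH
  Word 4: 'tin' -> no
Total matches: 3

3


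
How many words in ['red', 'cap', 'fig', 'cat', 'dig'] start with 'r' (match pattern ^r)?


Pattern ^r anchors to start of word. Check which words begin with 'r':
  'red' -> MATCH (starts with 'r')
  'cap' -> no
  'fig' -> no
  'cat' -> no
  'dig' -> no
Matching words: ['red']
Count: 1

1


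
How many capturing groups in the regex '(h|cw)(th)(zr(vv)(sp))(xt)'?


To count capturing groups, count each '(' that starts a group.
Pattern: '(h|cw)(th)(zr(vv)(sp))(xt)'
Walking through the pattern:
  Position 0: '(' -> group #1
  Position 6: '(' -> group #2
  Position 10: '(' -> group #3
  Position 13: '(' -> group #4
  Position 17: '(' -> group #5
  Position 22: '(' -> group #6
Total capturing groups: 6

6


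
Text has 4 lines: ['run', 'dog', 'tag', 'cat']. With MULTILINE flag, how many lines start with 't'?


With MULTILINE flag, ^ matches the start of each line.
Lines: ['run', 'dog', 'tag', 'cat']
Checking which lines start with 't':
  Line 1: 'run' -> no
  Line 2: 'dog' -> no
  Line 3: 'tag' -> MATCH
  Line 4: 'cat' -> no
Matching lines: ['tag']
Count: 1

1


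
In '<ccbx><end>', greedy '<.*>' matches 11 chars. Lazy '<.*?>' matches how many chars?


Greedy '<.*>' tries to match as MUCH as possible.
Lazy '<.*?>' tries to match as LITTLE as possible.

String: '<ccbx><end>'
Greedy '<.*>' starts at first '<' and extends to the LAST '>': '<ccbx><end>' (11 chars)
Lazy '<.*?>' starts at first '<' and stops at the FIRST '>': '<ccbx>' (6 chars)

6


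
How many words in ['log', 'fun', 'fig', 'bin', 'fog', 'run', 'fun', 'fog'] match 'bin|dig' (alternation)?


Alternation 'bin|dig' matches either 'bin' or 'dig'.
Checking each word:
  'log' -> no
  'fun' -> no
  'fig' -> no
  'bin' -> MATCH
  'fog' -> no
  'run' -> no
  'fun' -> no
  'fog' -> no
Matches: ['bin']
Count: 1

1


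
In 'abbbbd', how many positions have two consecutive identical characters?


Looking for consecutive identical characters in 'abbbbd':
  pos 0-1: 'a' vs 'b' -> different
  pos 1-2: 'b' vs 'b' -> MATCH ('bb')
  pos 2-3: 'b' vs 'b' -> MATCH ('bb')
  pos 3-4: 'b' vs 'b' -> MATCH ('bb')
  pos 4-5: 'b' vs 'd' -> different
Consecutive identical pairs: ['bb', 'bb', 'bb']
Count: 3

3


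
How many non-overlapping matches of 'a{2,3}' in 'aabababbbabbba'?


Pattern 'a{2,3}' matches between 2 and 3 consecutive a's (greedy).
String: 'aabababbbabbba'
Finding runs of a's and applying greedy matching:
  Run at pos 0: 'aa' (length 2)
  Run at pos 3: 'a' (length 1)
  Run at pos 5: 'a' (length 1)
  Run at pos 9: 'a' (length 1)
  Run at pos 13: 'a' (length 1)
Matches: ['aa']
Count: 1

1


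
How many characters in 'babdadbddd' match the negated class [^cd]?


Negated class [^cd] matches any char NOT in {c, d}
Scanning 'babdadbddd':
  pos 0: 'b' -> MATCH
  pos 1: 'a' -> MATCH
  pos 2: 'b' -> MATCH
  pos 3: 'd' -> no (excluded)
  pos 4: 'a' -> MATCH
  pos 5: 'd' -> no (excluded)
  pos 6: 'b' -> MATCH
  pos 7: 'd' -> no (excluded)
  pos 8: 'd' -> no (excluded)
  pos 9: 'd' -> no (excluded)
Total matches: 5

5


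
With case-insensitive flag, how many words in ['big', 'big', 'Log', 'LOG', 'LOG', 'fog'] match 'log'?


Case-insensitive matching: compare each word's lowercase form to 'log'.
  'big' -> lower='big' -> no
  'big' -> lower='big' -> no
  'Log' -> lower='log' -> MATCH
  'LOG' -> lower='log' -> MATCH
  'LOG' -> lower='log' -> MATCH
  'fog' -> lower='fog' -> no
Matches: ['Log', 'LOG', 'LOG']
Count: 3

3


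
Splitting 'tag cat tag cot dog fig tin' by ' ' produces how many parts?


Splitting by ' ' breaks the string at each occurrence of the separator.
Text: 'tag cat tag cot dog fig tin'
Parts after split:
  Part 1: 'tag'
  Part 2: 'cat'
  Part 3: 'tag'
  Part 4: 'cot'
  Part 5: 'dog'
  Part 6: 'fig'
  Part 7: 'tin'
Total parts: 7

7


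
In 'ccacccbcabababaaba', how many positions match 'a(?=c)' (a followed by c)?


Lookahead 'a(?=c)' matches 'a' only when followed by 'c'.
String: 'ccacccbcabababaaba'
Checking each position where char is 'a':
  pos 2: 'a' -> MATCH (next='c')
  pos 8: 'a' -> no (next='b')
  pos 10: 'a' -> no (next='b')
  pos 12: 'a' -> no (next='b')
  pos 14: 'a' -> no (next='a')
  pos 15: 'a' -> no (next='b')
Matching positions: [2]
Count: 1

1


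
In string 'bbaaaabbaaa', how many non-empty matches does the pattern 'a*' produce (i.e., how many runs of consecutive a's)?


Pattern 'a*' matches zero or more a's. We want non-empty runs of consecutive a's.
String: 'bbaaaabbaaa'
Walking through the string to find runs of a's:
  Run 1: positions 2-5 -> 'aaaa'
  Run 2: positions 8-10 -> 'aaa'
Non-empty runs found: ['aaaa', 'aaa']
Count: 2

2


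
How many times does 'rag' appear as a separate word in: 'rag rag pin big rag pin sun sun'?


Scanning each word for exact match 'rag':
  Word 1: 'rag' -> MATCH
  Word 2: 'rag' -> MATCH
  Word 3: 'pin' -> no
  Word 4: 'big' -> no
  Word 5: 'rag' -> MATCH
  Word 6: 'pin' -> no
  Word 7: 'sun' -> no
  Word 8: 'sun' -> no
Total matches: 3

3


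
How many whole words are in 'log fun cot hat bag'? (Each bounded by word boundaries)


Word boundaries (\b) mark the start/end of each word.
Text: 'log fun cot hat bag'
Splitting by whitespace:
  Word 1: 'log'
  Word 2: 'fun'
  Word 3: 'cot'
  Word 4: 'hat'
  Word 5: 'bag'
Total whole words: 5

5


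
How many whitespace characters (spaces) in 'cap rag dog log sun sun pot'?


\s matches whitespace characters (spaces, tabs, etc.).
Text: 'cap rag dog log sun sun pot'
This text has 7 words separated by spaces.
Number of spaces = number of words - 1 = 7 - 1 = 6

6


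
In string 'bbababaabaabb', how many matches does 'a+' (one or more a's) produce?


Pattern 'a+' matches one or more consecutive a's.
String: 'bbababaabaabb'
Scanning for runs of a:
  Match 1: 'a' (length 1)
  Match 2: 'a' (length 1)
  Match 3: 'aa' (length 2)
  Match 4: 'aa' (length 2)
Total matches: 4

4


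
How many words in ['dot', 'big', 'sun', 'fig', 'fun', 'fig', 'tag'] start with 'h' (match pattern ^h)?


Pattern ^h anchors to start of word. Check which words begin with 'h':
  'dot' -> no
  'big' -> no
  'sun' -> no
  'fig' -> no
  'fun' -> no
  'fig' -> no
  'tag' -> no
Matching words: []
Count: 0

0


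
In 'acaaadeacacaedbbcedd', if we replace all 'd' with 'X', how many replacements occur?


re.sub('d', 'X', text) replaces every occurrence of 'd' with 'X'.
Text: 'acaaadeacacaedbbcedd'
Scanning for 'd':
  pos 5: 'd' -> replacement #1
  pos 13: 'd' -> replacement #2
  pos 18: 'd' -> replacement #3
  pos 19: 'd' -> replacement #4
Total replacements: 4

4


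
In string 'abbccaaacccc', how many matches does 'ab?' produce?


Pattern 'ab?' matches 'a' optionally followed by 'b'.
String: 'abbccaaacccc'
Scanning left to right for 'a' then checking next char:
  Match 1: 'ab' (a followed by b)
  Match 2: 'a' (a not followed by b)
  Match 3: 'a' (a not followed by b)
  Match 4: 'a' (a not followed by b)
Total matches: 4

4


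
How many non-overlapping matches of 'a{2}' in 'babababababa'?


Pattern 'a{2}' matches exactly 2 consecutive a's (greedy, non-overlapping).
String: 'babababababa'
Scanning for runs of a's:
  Run at pos 1: 'a' (length 1) -> 0 match(es)
  Run at pos 3: 'a' (length 1) -> 0 match(es)
  Run at pos 5: 'a' (length 1) -> 0 match(es)
  Run at pos 7: 'a' (length 1) -> 0 match(es)
  Run at pos 9: 'a' (length 1) -> 0 match(es)
  Run at pos 11: 'a' (length 1) -> 0 match(es)
Matches found: []
Total: 0

0


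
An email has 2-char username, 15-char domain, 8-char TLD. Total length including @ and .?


An email address has format: username@domain.tld
Username length: 2
'@' character: 1
Domain length: 15
'.' character: 1
TLD length: 8
Total = 2 + 1 + 15 + 1 + 8 = 27

27


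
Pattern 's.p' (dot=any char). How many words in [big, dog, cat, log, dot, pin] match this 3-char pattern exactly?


Pattern 's.p' means: starts with 's', any single char, ends with 'p'.
Checking each word (must be exactly 3 chars):
  'big' (len=3): no
  'dog' (len=3): no
  'cat' (len=3): no
  'log' (len=3): no
  'dot' (len=3): no
  'pin' (len=3): no
Matching words: []
Total: 0

0


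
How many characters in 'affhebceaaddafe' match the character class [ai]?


Character class [ai] matches any of: {a, i}
Scanning string 'affhebceaaddafe' character by character:
  pos 0: 'a' -> MATCH
  pos 1: 'f' -> no
  pos 2: 'f' -> no
  pos 3: 'h' -> no
  pos 4: 'e' -> no
  pos 5: 'b' -> no
  pos 6: 'c' -> no
  pos 7: 'e' -> no
  pos 8: 'a' -> MATCH
  pos 9: 'a' -> MATCH
  pos 10: 'd' -> no
  pos 11: 'd' -> no
  pos 12: 'a' -> MATCH
  pos 13: 'f' -> no
  pos 14: 'e' -> no
Total matches: 4

4


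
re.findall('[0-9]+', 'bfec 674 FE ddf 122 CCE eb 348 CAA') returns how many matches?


Pattern '[0-9]+' finds one or more digits.
Text: 'bfec 674 FE ddf 122 CCE eb 348 CAA'
Scanning for matches:
  Match 1: '674'
  Match 2: '122'
  Match 3: '348'
Total matches: 3

3


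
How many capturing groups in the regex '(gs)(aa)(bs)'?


To count capturing groups, count each '(' that starts a group.
Pattern: '(gs)(aa)(bs)'
Walking through the pattern:
  Position 0: '(' -> group #1
  Position 4: '(' -> group #2
  Position 8: '(' -> group #3
Total capturing groups: 3

3


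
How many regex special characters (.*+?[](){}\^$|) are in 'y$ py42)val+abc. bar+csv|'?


Regex special characters are: . * + ? [ ] ( ) { } \ ^ $ |
Scanning 'y$ py42)val+abc. bar+csv|':
  pos 1: '$' -> SPECIAL
  pos 7: ')' -> SPECIAL
  pos 11: '+' -> SPECIAL
  pos 15: '.' -> SPECIAL
  pos 20: '+' -> SPECIAL
  pos 24: '|' -> SPECIAL
Special chars found: ['$', ')', '+', '.', '+', '|']
Total: 6

6


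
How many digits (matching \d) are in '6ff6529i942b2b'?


\d matches any digit 0-9.
Scanning '6ff6529i942b2b':
  pos 0: '6' -> DIGIT
  pos 3: '6' -> DIGIT
  pos 4: '5' -> DIGIT
  pos 5: '2' -> DIGIT
  pos 6: '9' -> DIGIT
  pos 8: '9' -> DIGIT
  pos 9: '4' -> DIGIT
  pos 10: '2' -> DIGIT
  pos 12: '2' -> DIGIT
Digits found: ['6', '6', '5', '2', '9', '9', '4', '2', '2']
Total: 9

9


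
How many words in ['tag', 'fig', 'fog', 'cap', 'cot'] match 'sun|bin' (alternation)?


Alternation 'sun|bin' matches either 'sun' or 'bin'.
Checking each word:
  'tag' -> no
  'fig' -> no
  'fog' -> no
  'cap' -> no
  'cot' -> no
Matches: []
Count: 0

0


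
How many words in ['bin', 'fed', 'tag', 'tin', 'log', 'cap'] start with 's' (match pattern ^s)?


Pattern ^s anchors to start of word. Check which words begin with 's':
  'bin' -> no
  'fed' -> no
  'tag' -> no
  'tin' -> no
  'log' -> no
  'cap' -> no
Matching words: []
Count: 0

0


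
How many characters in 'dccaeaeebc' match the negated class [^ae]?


Negated class [^ae] matches any char NOT in {a, e}
Scanning 'dccaeaeebc':
  pos 0: 'd' -> MATCH
  pos 1: 'c' -> MATCH
  pos 2: 'c' -> MATCH
  pos 3: 'a' -> no (excluded)
  pos 4: 'e' -> no (excluded)
  pos 5: 'a' -> no (excluded)
  pos 6: 'e' -> no (excluded)
  pos 7: 'e' -> no (excluded)
  pos 8: 'b' -> MATCH
  pos 9: 'c' -> MATCH
Total matches: 5

5


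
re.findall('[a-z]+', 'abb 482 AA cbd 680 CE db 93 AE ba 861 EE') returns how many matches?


Pattern '[a-z]+' finds one or more lowercase letters.
Text: 'abb 482 AA cbd 680 CE db 93 AE ba 861 EE'
Scanning for matches:
  Match 1: 'abb'
  Match 2: 'cbd'
  Match 3: 'db'
  Match 4: 'ba'
Total matches: 4

4


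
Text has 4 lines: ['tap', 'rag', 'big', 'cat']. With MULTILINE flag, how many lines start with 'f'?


With MULTILINE flag, ^ matches the start of each line.
Lines: ['tap', 'rag', 'big', 'cat']
Checking which lines start with 'f':
  Line 1: 'tap' -> no
  Line 2: 'rag' -> no
  Line 3: 'big' -> no
  Line 4: 'cat' -> no
Matching lines: []
Count: 0

0


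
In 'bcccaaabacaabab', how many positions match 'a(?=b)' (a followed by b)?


Lookahead 'a(?=b)' matches 'a' only when followed by 'b'.
String: 'bcccaaabacaabab'
Checking each position where char is 'a':
  pos 4: 'a' -> no (next='a')
  pos 5: 'a' -> no (next='a')
  pos 6: 'a' -> MATCH (next='b')
  pos 8: 'a' -> no (next='c')
  pos 10: 'a' -> no (next='a')
  pos 11: 'a' -> MATCH (next='b')
  pos 13: 'a' -> MATCH (next='b')
Matching positions: [6, 11, 13]
Count: 3

3


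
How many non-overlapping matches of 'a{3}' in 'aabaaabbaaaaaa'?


Pattern 'a{3}' matches exactly 3 consecutive a's (greedy, non-overlapping).
String: 'aabaaabbaaaaaa'
Scanning for runs of a's:
  Run at pos 0: 'aa' (length 2) -> 0 match(es)
  Run at pos 3: 'aaa' (length 3) -> 1 match(es)
  Run at pos 8: 'aaaaaa' (length 6) -> 2 match(es)
Matches found: ['aaa', 'aaa', 'aaa']
Total: 3

3


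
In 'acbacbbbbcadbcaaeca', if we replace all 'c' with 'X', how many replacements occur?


re.sub('c', 'X', text) replaces every occurrence of 'c' with 'X'.
Text: 'acbacbbbbcadbcaaeca'
Scanning for 'c':
  pos 1: 'c' -> replacement #1
  pos 4: 'c' -> replacement #2
  pos 9: 'c' -> replacement #3
  pos 13: 'c' -> replacement #4
  pos 17: 'c' -> replacement #5
Total replacements: 5

5


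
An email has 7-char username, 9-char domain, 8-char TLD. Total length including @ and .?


An email address has format: username@domain.tld
Username length: 7
'@' character: 1
Domain length: 9
'.' character: 1
TLD length: 8
Total = 7 + 1 + 9 + 1 + 8 = 26

26


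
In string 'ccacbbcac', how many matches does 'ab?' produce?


Pattern 'ab?' matches 'a' optionally followed by 'b'.
String: 'ccacbbcac'
Scanning left to right for 'a' then checking next char:
  Match 1: 'a' (a not followed by b)
  Match 2: 'a' (a not followed by b)
Total matches: 2

2


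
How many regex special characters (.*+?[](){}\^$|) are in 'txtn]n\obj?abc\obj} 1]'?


Regex special characters are: . * + ? [ ] ( ) { } \ ^ $ |
Scanning 'txtn]n\obj?abc\obj} 1]':
  pos 4: ']' -> SPECIAL
  pos 6: '\' -> SPECIAL
  pos 10: '?' -> SPECIAL
  pos 14: '\' -> SPECIAL
  pos 18: '}' -> SPECIAL
  pos 21: ']' -> SPECIAL
Special chars found: [']', '\\', '?', '\\', '}', ']']
Total: 6

6


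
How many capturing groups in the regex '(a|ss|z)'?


To count capturing groups, count each '(' that starts a group.
Pattern: '(a|ss|z)'
Walking through the pattern:
  Position 0: '(' -> group #1
Total capturing groups: 1

1


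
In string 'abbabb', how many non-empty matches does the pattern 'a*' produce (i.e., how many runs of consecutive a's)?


Pattern 'a*' matches zero or more a's. We want non-empty runs of consecutive a's.
String: 'abbabb'
Walking through the string to find runs of a's:
  Run 1: positions 0-0 -> 'a'
  Run 2: positions 3-3 -> 'a'
Non-empty runs found: ['a', 'a']
Count: 2

2


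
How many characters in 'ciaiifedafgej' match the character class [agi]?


Character class [agi] matches any of: {a, g, i}
Scanning string 'ciaiifedafgej' character by character:
  pos 0: 'c' -> no
  pos 1: 'i' -> MATCH
  pos 2: 'a' -> MATCH
  pos 3: 'i' -> MATCH
  pos 4: 'i' -> MATCH
  pos 5: 'f' -> no
  pos 6: 'e' -> no
  pos 7: 'd' -> no
  pos 8: 'a' -> MATCH
  pos 9: 'f' -> no
  pos 10: 'g' -> MATCH
  pos 11: 'e' -> no
  pos 12: 'j' -> no
Total matches: 6

6


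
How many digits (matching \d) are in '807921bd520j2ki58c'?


\d matches any digit 0-9.
Scanning '807921bd520j2ki58c':
  pos 0: '8' -> DIGIT
  pos 1: '0' -> DIGIT
  pos 2: '7' -> DIGIT
  pos 3: '9' -> DIGIT
  pos 4: '2' -> DIGIT
  pos 5: '1' -> DIGIT
  pos 8: '5' -> DIGIT
  pos 9: '2' -> DIGIT
  pos 10: '0' -> DIGIT
  pos 12: '2' -> DIGIT
  pos 15: '5' -> DIGIT
  pos 16: '8' -> DIGIT
Digits found: ['8', '0', '7', '9', '2', '1', '5', '2', '0', '2', '5', '8']
Total: 12

12


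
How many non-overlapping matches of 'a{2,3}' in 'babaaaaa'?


Pattern 'a{2,3}' matches between 2 and 3 consecutive a's (greedy).
String: 'babaaaaa'
Finding runs of a's and applying greedy matching:
  Run at pos 1: 'a' (length 1)
  Run at pos 3: 'aaaaa' (length 5)
Matches: ['aaa', 'aa']
Count: 2

2


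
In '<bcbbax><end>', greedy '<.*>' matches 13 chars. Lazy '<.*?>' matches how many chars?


Greedy '<.*>' tries to match as MUCH as possible.
Lazy '<.*?>' tries to match as LITTLE as possible.

String: '<bcbbax><end>'
Greedy '<.*>' starts at first '<' and extends to the LAST '>': '<bcbbax><end>' (13 chars)
Lazy '<.*?>' starts at first '<' and stops at the FIRST '>': '<bcbbax>' (8 chars)

8


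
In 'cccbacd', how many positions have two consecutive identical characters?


Looking for consecutive identical characters in 'cccbacd':
  pos 0-1: 'c' vs 'c' -> MATCH ('cc')
  pos 1-2: 'c' vs 'c' -> MATCH ('cc')
  pos 2-3: 'c' vs 'b' -> different
  pos 3-4: 'b' vs 'a' -> different
  pos 4-5: 'a' vs 'c' -> different
  pos 5-6: 'c' vs 'd' -> different
Consecutive identical pairs: ['cc', 'cc']
Count: 2

2


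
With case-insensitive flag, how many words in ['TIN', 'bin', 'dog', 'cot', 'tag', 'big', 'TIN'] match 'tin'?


Case-insensitive matching: compare each word's lowercase form to 'tin'.
  'TIN' -> lower='tin' -> MATCH
  'bin' -> lower='bin' -> no
  'dog' -> lower='dog' -> no
  'cot' -> lower='cot' -> no
  'tag' -> lower='tag' -> no
  'big' -> lower='big' -> no
  'TIN' -> lower='tin' -> MATCH
Matches: ['TIN', 'TIN']
Count: 2

2


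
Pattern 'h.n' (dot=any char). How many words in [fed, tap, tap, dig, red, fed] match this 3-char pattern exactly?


Pattern 'h.n' means: starts with 'h', any single char, ends with 'n'.
Checking each word (must be exactly 3 chars):
  'fed' (len=3): no
  'tap' (len=3): no
  'tap' (len=3): no
  'dig' (len=3): no
  'red' (len=3): no
  'fed' (len=3): no
Matching words: []
Total: 0

0


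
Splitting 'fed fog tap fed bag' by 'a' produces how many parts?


Splitting by 'a' breaks the string at each occurrence of the separator.
Text: 'fed fog tap fed bag'
Parts after split:
  Part 1: 'fed fog t'
  Part 2: 'p fed b'
  Part 3: 'g'
Total parts: 3

3


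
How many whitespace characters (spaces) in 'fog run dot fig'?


\s matches whitespace characters (spaces, tabs, etc.).
Text: 'fog run dot fig'
This text has 4 words separated by spaces.
Number of spaces = number of words - 1 = 4 - 1 = 3

3


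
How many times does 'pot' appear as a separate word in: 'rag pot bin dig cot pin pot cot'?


Scanning each word for exact match 'pot':
  Word 1: 'rag' -> no
  Word 2: 'pot' -> MATCH
  Word 3: 'bin' -> no
  Word 4: 'dig' -> no
  Word 5: 'cot' -> no
  Word 6: 'pin' -> no
  Word 7: 'pot' -> MATCH
  Word 8: 'cot' -> no
Total matches: 2

2


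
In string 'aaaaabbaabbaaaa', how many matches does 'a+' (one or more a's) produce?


Pattern 'a+' matches one or more consecutive a's.
String: 'aaaaabbaabbaaaa'
Scanning for runs of a:
  Match 1: 'aaaaa' (length 5)
  Match 2: 'aa' (length 2)
  Match 3: 'aaaa' (length 4)
Total matches: 3

3


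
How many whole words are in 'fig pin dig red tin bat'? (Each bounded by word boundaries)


Word boundaries (\b) mark the start/end of each word.
Text: 'fig pin dig red tin bat'
Splitting by whitespace:
  Word 1: 'fig'
  Word 2: 'pin'
  Word 3: 'dig'
  Word 4: 'red'
  Word 5: 'tin'
  Word 6: 'bat'
Total whole words: 6

6


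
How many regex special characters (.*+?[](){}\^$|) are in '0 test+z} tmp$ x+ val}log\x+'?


Regex special characters are: . * + ? [ ] ( ) { } \ ^ $ |
Scanning '0 test+z} tmp$ x+ val}log\x+':
  pos 6: '+' -> SPECIAL
  pos 8: '}' -> SPECIAL
  pos 13: '$' -> SPECIAL
  pos 16: '+' -> SPECIAL
  pos 21: '}' -> SPECIAL
  pos 25: '\' -> SPECIAL
  pos 27: '+' -> SPECIAL
Special chars found: ['+', '}', '$', '+', '}', '\\', '+']
Total: 7

7


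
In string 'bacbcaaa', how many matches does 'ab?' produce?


Pattern 'ab?' matches 'a' optionally followed by 'b'.
String: 'bacbcaaa'
Scanning left to right for 'a' then checking next char:
  Match 1: 'a' (a not followed by b)
  Match 2: 'a' (a not followed by b)
  Match 3: 'a' (a not followed by b)
  Match 4: 'a' (a not followed by b)
Total matches: 4

4


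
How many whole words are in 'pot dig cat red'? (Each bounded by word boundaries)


Word boundaries (\b) mark the start/end of each word.
Text: 'pot dig cat red'
Splitting by whitespace:
  Word 1: 'pot'
  Word 2: 'dig'
  Word 3: 'cat'
  Word 4: 'red'
Total whole words: 4

4


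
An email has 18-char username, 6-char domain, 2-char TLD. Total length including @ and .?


An email address has format: username@domain.tld
Username length: 18
'@' character: 1
Domain length: 6
'.' character: 1
TLD length: 2
Total = 18 + 1 + 6 + 1 + 2 = 28

28


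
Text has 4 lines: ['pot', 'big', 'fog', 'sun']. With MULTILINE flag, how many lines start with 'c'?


With MULTILINE flag, ^ matches the start of each line.
Lines: ['pot', 'big', 'fog', 'sun']
Checking which lines start with 'c':
  Line 1: 'pot' -> no
  Line 2: 'big' -> no
  Line 3: 'fog' -> no
  Line 4: 'sun' -> no
Matching lines: []
Count: 0

0


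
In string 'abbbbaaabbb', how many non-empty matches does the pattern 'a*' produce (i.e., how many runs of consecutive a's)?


Pattern 'a*' matches zero or more a's. We want non-empty runs of consecutive a's.
String: 'abbbbaaabbb'
Walking through the string to find runs of a's:
  Run 1: positions 0-0 -> 'a'
  Run 2: positions 5-7 -> 'aaa'
Non-empty runs found: ['a', 'aaa']
Count: 2

2


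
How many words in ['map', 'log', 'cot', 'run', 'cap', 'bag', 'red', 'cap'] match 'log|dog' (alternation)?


Alternation 'log|dog' matches either 'log' or 'dog'.
Checking each word:
  'map' -> no
  'log' -> MATCH
  'cot' -> no
  'run' -> no
  'cap' -> no
  'bag' -> no
  'red' -> no
  'cap' -> no
Matches: ['log']
Count: 1

1


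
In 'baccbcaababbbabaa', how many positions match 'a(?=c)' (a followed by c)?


Lookahead 'a(?=c)' matches 'a' only when followed by 'c'.
String: 'baccbcaababbbabaa'
Checking each position where char is 'a':
  pos 1: 'a' -> MATCH (next='c')
  pos 6: 'a' -> no (next='a')
  pos 7: 'a' -> no (next='b')
  pos 9: 'a' -> no (next='b')
  pos 13: 'a' -> no (next='b')
  pos 15: 'a' -> no (next='a')
Matching positions: [1]
Count: 1

1


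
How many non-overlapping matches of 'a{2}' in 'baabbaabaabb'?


Pattern 'a{2}' matches exactly 2 consecutive a's (greedy, non-overlapping).
String: 'baabbaabaabb'
Scanning for runs of a's:
  Run at pos 1: 'aa' (length 2) -> 1 match(es)
  Run at pos 5: 'aa' (length 2) -> 1 match(es)
  Run at pos 8: 'aa' (length 2) -> 1 match(es)
Matches found: ['aa', 'aa', 'aa']
Total: 3

3


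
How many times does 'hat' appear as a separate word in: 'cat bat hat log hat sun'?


Scanning each word for exact match 'hat':
  Word 1: 'cat' -> no
  Word 2: 'bat' -> no
  Word 3: 'hat' -> MATCH
  Word 4: 'log' -> no
  Word 5: 'hat' -> MATCH
  Word 6: 'sun' -> no
Total matches: 2

2


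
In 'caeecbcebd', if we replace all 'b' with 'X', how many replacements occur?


re.sub('b', 'X', text) replaces every occurrence of 'b' with 'X'.
Text: 'caeecbcebd'
Scanning for 'b':
  pos 5: 'b' -> replacement #1
  pos 8: 'b' -> replacement #2
Total replacements: 2

2


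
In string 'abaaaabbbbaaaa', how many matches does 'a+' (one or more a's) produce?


Pattern 'a+' matches one or more consecutive a's.
String: 'abaaaabbbbaaaa'
Scanning for runs of a:
  Match 1: 'a' (length 1)
  Match 2: 'aaaa' (length 4)
  Match 3: 'aaaa' (length 4)
Total matches: 3

3


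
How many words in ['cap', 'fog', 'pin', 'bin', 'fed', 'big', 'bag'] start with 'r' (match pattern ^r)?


Pattern ^r anchors to start of word. Check which words begin with 'r':
  'cap' -> no
  'fog' -> no
  'pin' -> no
  'bin' -> no
  'fed' -> no
  'big' -> no
  'bag' -> no
Matching words: []
Count: 0

0


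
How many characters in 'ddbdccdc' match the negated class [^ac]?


Negated class [^ac] matches any char NOT in {a, c}
Scanning 'ddbdccdc':
  pos 0: 'd' -> MATCH
  pos 1: 'd' -> MATCH
  pos 2: 'b' -> MATCH
  pos 3: 'd' -> MATCH
  pos 4: 'c' -> no (excluded)
  pos 5: 'c' -> no (excluded)
  pos 6: 'd' -> MATCH
  pos 7: 'c' -> no (excluded)
Total matches: 5

5


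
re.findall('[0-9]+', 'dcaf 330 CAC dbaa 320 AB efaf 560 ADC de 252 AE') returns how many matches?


Pattern '[0-9]+' finds one or more digits.
Text: 'dcaf 330 CAC dbaa 320 AB efaf 560 ADC de 252 AE'
Scanning for matches:
  Match 1: '330'
  Match 2: '320'
  Match 3: '560'
  Match 4: '252'
Total matches: 4

4


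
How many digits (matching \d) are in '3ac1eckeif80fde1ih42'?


\d matches any digit 0-9.
Scanning '3ac1eckeif80fde1ih42':
  pos 0: '3' -> DIGIT
  pos 3: '1' -> DIGIT
  pos 10: '8' -> DIGIT
  pos 11: '0' -> DIGIT
  pos 15: '1' -> DIGIT
  pos 18: '4' -> DIGIT
  pos 19: '2' -> DIGIT
Digits found: ['3', '1', '8', '0', '1', '4', '2']
Total: 7

7
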